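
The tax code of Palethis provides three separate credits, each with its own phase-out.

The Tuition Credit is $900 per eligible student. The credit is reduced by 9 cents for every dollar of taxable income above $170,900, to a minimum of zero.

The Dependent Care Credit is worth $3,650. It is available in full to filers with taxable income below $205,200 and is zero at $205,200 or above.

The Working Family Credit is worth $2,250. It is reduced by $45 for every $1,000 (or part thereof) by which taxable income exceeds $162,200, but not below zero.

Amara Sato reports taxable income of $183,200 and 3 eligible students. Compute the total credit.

Tuition Credit: base = 3 × $900 = $2,700. 9% of the $12,300 excess over $170,900 is $1,107; credit = $2,700 − $1,107 = $1,593.
Dependent Care Credit: $183,200 is below the $205,200 cutoff, so the full $3,650 applies.
Working Family Credit: income exceeds $162,200 by $21,000, which is 21 full-or-partial $1,000 increments; reduction = 21 × $45 = $945, leaving $1,305.
Total: $1,593 + $3,650 + $1,305 = $6,548.

$6,548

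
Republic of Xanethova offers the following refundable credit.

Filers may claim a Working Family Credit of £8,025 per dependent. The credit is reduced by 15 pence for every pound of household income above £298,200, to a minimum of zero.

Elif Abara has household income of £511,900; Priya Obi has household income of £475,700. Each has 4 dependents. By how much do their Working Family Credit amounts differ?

£5,430

Elif (£511,900): Working Family Credit: base = 4 × £8,025 = £32,100. 15% of the £213,700 excess over £298,200 is £32,055; credit = £32,100 − £32,055 = £45.
Priya (£475,700): Working Family Credit: base = 4 × £8,025 = £32,100. 15% of the £177,500 excess over £298,200 is £26,625; credit = £32,100 − £26,625 = £5,475.
Difference: |£45 − £5,475| = £5,430.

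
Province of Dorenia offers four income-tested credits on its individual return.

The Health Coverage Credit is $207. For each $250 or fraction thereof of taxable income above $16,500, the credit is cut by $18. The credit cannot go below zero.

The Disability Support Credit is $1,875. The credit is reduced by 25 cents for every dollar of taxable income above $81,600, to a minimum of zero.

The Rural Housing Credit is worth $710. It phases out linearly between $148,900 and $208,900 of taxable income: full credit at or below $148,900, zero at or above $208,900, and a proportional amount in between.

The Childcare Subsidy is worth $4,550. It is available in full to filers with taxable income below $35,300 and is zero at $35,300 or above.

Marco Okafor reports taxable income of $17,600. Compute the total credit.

$7,252

Health Coverage Credit: income exceeds $16,500 by $1,100, which is 5 full-or-partial $250 increments; reduction = 5 × $18 = $90, leaving $117.
Disability Support Credit: $17,600 is at or below the $81,600 threshold, so the full $1,875 applies.
Rural Housing Credit: $17,600 is at or below the $148,900 threshold, so the full $710 applies.
Childcare Subsidy: $17,600 is below the $35,300 cutoff, so the full $4,550 applies.
Total: $117 + $1,875 + $710 + $4,550 = $7,252.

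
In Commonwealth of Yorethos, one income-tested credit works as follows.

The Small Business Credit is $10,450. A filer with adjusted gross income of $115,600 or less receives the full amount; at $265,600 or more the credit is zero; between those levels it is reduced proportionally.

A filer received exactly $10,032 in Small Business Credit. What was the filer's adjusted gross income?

$10,032 is 10,032/10,450 of the full $10,450, so 418/10,450 of the $150,000 range has been used: income = $115,600 + $150,000 × 418/10,450 = $121,600.

$121,600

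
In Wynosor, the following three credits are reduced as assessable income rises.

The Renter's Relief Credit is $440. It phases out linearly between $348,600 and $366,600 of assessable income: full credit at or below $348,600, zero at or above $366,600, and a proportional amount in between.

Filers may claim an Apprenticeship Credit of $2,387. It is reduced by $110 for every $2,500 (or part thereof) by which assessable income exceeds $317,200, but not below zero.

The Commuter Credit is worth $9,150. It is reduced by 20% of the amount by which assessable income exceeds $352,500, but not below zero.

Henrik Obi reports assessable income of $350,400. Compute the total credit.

$10,393

Renter's Relief Credit: $350,400 is $1,800 into a $18,000 phase-out range, leaving 16,200/18,000 of the credit: $440 × 16,200/18,000 = $396.
Apprenticeship Credit: income exceeds $317,200 by $33,200, which is 14 full-or-partial $2,500 increments; reduction = 14 × $110 = $1,540, leaving $847.
Commuter Credit: $350,400 is at or below the $352,500 threshold, so the full $9,150 applies.
Total: $396 + $847 + $9,150 = $10,393.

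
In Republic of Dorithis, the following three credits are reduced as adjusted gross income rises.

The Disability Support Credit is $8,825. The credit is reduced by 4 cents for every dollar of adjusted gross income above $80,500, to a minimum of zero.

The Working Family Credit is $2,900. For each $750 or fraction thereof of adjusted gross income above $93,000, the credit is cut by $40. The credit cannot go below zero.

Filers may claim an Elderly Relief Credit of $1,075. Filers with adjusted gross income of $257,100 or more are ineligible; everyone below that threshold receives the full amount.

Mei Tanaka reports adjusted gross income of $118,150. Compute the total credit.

$9,934

Disability Support Credit: 4% of the $37,650 excess over $80,500 is $1,506; credit = $8,825 − $1,506 = $7,319.
Working Family Credit: income exceeds $93,000 by $25,150, which is 34 full-or-partial $750 increments; reduction = 34 × $40 = $1,360, leaving $1,540.
Elderly Relief Credit: $118,150 is below the $257,100 cutoff, so the full $1,075 applies.
Total: $7,319 + $1,540 + $1,075 = $9,934.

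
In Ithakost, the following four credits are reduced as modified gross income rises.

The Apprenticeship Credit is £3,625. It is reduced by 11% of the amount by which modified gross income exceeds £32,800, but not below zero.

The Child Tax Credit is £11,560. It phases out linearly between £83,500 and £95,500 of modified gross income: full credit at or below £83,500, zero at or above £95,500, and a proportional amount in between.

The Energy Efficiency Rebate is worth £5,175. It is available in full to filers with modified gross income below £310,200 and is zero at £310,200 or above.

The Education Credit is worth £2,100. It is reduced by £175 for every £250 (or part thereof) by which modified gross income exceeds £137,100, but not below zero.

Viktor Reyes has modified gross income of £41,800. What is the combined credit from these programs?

Apprenticeship Credit: 11% of the £9,000 excess over £32,800 is £990; credit = £3,625 − £990 = £2,635.
Child Tax Credit: £41,800 is at or below the £83,500 threshold, so the full £11,560 applies.
Energy Efficiency Rebate: £41,800 is below the £310,200 cutoff, so the full £5,175 applies.
Education Credit: £41,800 is at or below the £137,100 threshold, so the full £2,100 applies.
Total: £2,635 + £11,560 + £5,175 + £2,100 = £21,470.

£21,470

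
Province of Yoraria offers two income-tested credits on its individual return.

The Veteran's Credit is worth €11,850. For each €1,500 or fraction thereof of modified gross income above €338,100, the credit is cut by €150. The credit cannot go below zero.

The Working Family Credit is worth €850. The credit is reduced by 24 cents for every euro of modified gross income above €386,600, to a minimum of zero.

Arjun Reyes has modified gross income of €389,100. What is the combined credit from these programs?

€7,000

Veteran's Credit: income exceeds €338,100 by €51,000, which is 34 full-or-partial €1,500 increments; reduction = 34 × €150 = €5,100, leaving €6,750.
Working Family Credit: 24% of the €2,500 excess over €386,600 is €600; credit = €850 − €600 = €250.
Total: €6,750 + €250 = €7,000.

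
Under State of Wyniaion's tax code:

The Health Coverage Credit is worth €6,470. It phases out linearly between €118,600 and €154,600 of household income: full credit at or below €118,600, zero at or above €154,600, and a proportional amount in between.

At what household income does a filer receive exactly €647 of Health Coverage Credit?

€647 is 647/6,470 of the full €6,470, so 5,823/6,470 of the €36,000 range has been used: income = €118,600 + €36,000 × 5,823/6,470 = €151,000.

€151,000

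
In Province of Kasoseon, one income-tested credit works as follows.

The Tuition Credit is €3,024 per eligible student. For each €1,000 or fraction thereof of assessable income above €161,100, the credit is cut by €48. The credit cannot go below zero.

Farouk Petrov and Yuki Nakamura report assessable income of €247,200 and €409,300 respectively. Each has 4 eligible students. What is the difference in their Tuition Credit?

€7,776

Farouk (€247,200): Tuition Credit: base = 4 × €3,024 = €12,096. income exceeds €161,100 by €86,100, which is 87 full-or-partial €1,000 increments; reduction = 87 × €48 = €4,176, leaving €7,920.
Yuki (€409,300): Tuition Credit: base = 4 × €3,024 = €12,096. income exceeds €161,100 by €248,200, which is 249 full-or-partial €1,000 increments; reduction = 249 × €48 = €11,952, leaving €144.
Difference: |€7,920 − €144| = €7,776.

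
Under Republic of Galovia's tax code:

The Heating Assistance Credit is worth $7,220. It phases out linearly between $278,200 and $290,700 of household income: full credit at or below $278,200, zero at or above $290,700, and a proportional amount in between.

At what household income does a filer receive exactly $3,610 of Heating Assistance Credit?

$284,450

$3,610 is 3,610/7,220 of the full $7,220, so 3,610/7,220 of the $12,500 range has been used: income = $278,200 + $12,500 × 3,610/7,220 = $284,450.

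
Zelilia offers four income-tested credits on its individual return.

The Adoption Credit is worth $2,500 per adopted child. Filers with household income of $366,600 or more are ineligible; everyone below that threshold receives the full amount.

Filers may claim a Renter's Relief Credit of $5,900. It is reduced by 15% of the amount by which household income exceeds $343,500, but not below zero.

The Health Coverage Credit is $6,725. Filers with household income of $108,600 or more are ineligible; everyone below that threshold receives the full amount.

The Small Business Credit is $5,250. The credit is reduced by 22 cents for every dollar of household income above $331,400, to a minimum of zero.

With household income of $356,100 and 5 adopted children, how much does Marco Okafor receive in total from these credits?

$16,510

Adoption Credit: base = 5 × $2,500 = $12,500. $356,100 is below the $366,600 cutoff, so the full $12,500 applies.
Renter's Relief Credit: 15% of the $12,600 excess over $343,500 is $1,890; credit = $5,900 − $1,890 = $4,010.
Health Coverage Credit: $356,100 meets or exceeds the $108,600 cutoff, so the credit is $0.
Small Business Credit: 22% of the $24,700 excess over $331,400 is $5,434 ≥ base, so the credit is $0.
Total: $12,500 + $4,010 + $0 + $0 = $16,510.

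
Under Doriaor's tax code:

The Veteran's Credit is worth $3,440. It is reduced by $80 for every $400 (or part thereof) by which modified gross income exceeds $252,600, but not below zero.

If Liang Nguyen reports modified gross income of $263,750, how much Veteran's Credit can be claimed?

Veteran's Credit: income exceeds $252,600 by $11,150, which is 28 full-or-partial $400 increments; reduction = 28 × $80 = $2,240, leaving $1,200.

$1,200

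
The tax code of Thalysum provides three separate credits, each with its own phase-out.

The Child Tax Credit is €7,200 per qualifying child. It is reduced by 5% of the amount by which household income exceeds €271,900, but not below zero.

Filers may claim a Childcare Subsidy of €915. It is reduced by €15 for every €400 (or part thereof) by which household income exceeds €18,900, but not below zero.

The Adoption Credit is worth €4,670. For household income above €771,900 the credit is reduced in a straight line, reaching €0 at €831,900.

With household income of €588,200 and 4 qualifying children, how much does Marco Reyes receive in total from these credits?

€17,655

Child Tax Credit: base = 4 × €7,200 = €28,800. 5% of the €316,300 excess over €271,900 is €15,815; credit = €28,800 − €15,815 = €12,985.
Childcare Subsidy: income exceeds €18,900 by €569,300 → 1424 increments × €15 = €21,360 ≥ base, so the credit is €0.
Adoption Credit: €588,200 is at or below the €771,900 threshold, so the full €4,670 applies.
Total: €12,985 + €0 + €4,670 = €17,655.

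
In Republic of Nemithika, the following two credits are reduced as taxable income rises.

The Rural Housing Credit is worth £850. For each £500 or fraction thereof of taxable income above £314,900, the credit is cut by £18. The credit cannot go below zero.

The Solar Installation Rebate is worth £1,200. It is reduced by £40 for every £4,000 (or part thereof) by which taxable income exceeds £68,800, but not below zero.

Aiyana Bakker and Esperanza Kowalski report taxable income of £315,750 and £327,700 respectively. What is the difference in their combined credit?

£432

Aiyana (£315,750): Rural Housing Credit: income exceeds £314,900 by £850, which is 2 full-or-partial £500 increments; reduction = 2 × £18 = £36, leaving £814. Solar Installation Rebate: income exceeds £68,800 by £246,950 → 62 increments × £40 = £2,480 ≥ base, so the credit is £0. total £814 + £0 = £814
Esperanza (£327,700): Rural Housing Credit: income exceeds £314,900 by £12,800, which is 26 full-or-partial £500 increments; reduction = 26 × £18 = £468, leaving £382. Solar Installation Rebate: income exceeds £68,800 by £258,900 → 65 increments × £40 = £2,600 ≥ base, so the credit is £0. total £382 + £0 = £382
Difference: |£814 − £382| = £432.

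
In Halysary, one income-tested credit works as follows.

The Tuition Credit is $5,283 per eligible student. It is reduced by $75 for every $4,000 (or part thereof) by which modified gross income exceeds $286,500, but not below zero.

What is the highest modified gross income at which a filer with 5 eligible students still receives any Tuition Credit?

Full credit = 5 × $5,283 = $26,415.
After 352 increments the reduction is 352 × $75 = $26,400, leaving $15; one more increment wipes it out. Increment 352 ends at excess 352 × $4,000 = $1,408,000, so the highest qualifying income is $286,500 + $1,408,000 = $1,694,500.

$1,694,500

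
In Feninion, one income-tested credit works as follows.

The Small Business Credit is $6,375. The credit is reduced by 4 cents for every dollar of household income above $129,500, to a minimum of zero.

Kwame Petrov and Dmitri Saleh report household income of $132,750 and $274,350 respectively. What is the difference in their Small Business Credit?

$5,664

Kwame ($132,750): Small Business Credit: 4% of the $3,250 excess over $129,500 is $130; credit = $6,375 − $130 = $6,245.
Dmitri ($274,350): Small Business Credit: 4% of the $144,850 excess over $129,500 is $5,794; credit = $6,375 − $5,794 = $581.
Difference: |$6,245 − $581| = $5,664.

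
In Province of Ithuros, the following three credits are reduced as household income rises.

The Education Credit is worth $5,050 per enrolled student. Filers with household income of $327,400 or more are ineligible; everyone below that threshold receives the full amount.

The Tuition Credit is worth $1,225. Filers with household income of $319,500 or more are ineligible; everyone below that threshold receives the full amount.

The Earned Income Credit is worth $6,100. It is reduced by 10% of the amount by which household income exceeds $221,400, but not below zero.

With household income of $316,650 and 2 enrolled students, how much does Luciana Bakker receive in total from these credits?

$11,325

Education Credit: base = 2 × $5,050 = $10,100. $316,650 is below the $327,400 cutoff, so the full $10,100 applies.
Tuition Credit: $316,650 is below the $319,500 cutoff, so the full $1,225 applies.
Earned Income Credit: 10% of the $95,250 excess over $221,400 is $9,525 ≥ base, so the credit is $0.
Total: $10,100 + $1,225 + $0 = $11,325.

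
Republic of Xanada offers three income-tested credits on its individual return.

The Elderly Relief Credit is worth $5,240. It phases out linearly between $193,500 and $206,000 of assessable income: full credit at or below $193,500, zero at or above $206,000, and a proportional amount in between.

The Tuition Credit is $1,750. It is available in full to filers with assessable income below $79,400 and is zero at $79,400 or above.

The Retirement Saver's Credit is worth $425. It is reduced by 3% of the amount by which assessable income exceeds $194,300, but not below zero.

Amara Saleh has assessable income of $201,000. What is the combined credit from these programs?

$2,320

Elderly Relief Credit: $201,000 is $7,500 into a $12,500 phase-out range, leaving 5,000/12,500 of the credit: $5,240 × 5,000/12,500 = $2,096.
Tuition Credit: $201,000 meets or exceeds the $79,400 cutoff, so the credit is $0.
Retirement Saver's Credit: 3% of the $6,700 excess over $194,300 is $201; credit = $425 − $201 = $224.
Total: $2,096 + $0 + $224 = $2,320.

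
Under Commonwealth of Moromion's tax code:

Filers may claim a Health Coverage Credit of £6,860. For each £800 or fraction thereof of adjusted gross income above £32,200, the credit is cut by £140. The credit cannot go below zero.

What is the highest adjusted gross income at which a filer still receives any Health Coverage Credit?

£70,600

After 48 increments the reduction is 48 × £140 = £6,720, leaving £140; one more increment wipes it out. Increment 48 ends at excess 48 × £800 = £38,400, so the highest qualifying income is £32,200 + £38,400 = £70,600.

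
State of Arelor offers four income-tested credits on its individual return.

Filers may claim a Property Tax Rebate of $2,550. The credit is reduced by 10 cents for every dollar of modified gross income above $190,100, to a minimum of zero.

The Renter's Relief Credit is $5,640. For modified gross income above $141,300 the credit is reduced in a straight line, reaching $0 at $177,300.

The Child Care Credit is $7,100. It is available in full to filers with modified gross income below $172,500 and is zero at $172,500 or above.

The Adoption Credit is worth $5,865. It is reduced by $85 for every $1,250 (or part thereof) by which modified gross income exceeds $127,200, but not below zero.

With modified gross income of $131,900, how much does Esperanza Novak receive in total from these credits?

$20,815

Property Tax Rebate: $131,900 is at or below the $190,100 threshold, so the full $2,550 applies.
Renter's Relief Credit: $131,900 is at or below the $141,300 threshold, so the full $5,640 applies.
Child Care Credit: $131,900 is below the $172,500 cutoff, so the full $7,100 applies.
Adoption Credit: income exceeds $127,200 by $4,700, which is 4 full-or-partial $1,250 increments; reduction = 4 × $85 = $340, leaving $5,525.
Total: $2,550 + $5,640 + $7,100 + $5,525 = $20,815.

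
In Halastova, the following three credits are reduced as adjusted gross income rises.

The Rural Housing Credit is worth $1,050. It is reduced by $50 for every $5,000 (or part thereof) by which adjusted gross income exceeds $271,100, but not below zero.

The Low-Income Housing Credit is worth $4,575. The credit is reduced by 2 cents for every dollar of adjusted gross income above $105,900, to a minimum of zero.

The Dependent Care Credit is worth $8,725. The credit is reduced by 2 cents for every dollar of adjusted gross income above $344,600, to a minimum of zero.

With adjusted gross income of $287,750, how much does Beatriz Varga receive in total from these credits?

$10,513

Rural Housing Credit: income exceeds $271,100 by $16,650, which is 4 full-or-partial $5,000 increments; reduction = 4 × $50 = $200, leaving $850.
Low-Income Housing Credit: 2% of the $181,850 excess over $105,900 is $3,637; credit = $4,575 − $3,637 = $938.
Dependent Care Credit: $287,750 is at or below the $344,600 threshold, so the full $8,725 applies.
Total: $850 + $938 + $8,725 = $10,513.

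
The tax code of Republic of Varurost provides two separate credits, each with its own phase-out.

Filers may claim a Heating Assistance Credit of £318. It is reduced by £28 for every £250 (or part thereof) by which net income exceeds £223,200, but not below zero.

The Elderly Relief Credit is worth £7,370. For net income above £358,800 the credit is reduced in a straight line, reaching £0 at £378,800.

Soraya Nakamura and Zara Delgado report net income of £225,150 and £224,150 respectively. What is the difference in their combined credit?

Soraya (£225,150): Heating Assistance Credit: income exceeds £223,200 by £1,950, which is 8 full-or-partial £250 increments; reduction = 8 × £28 = £224, leaving £94. Elderly Relief Credit: £225,150 is at or below the £358,800 threshold, so the full £7,370 applies. total £94 + £7,370 = £7,464
Zara (£224,150): Heating Assistance Credit: income exceeds £223,200 by £950, which is 4 full-or-partial £250 increments; reduction = 4 × £28 = £112, leaving £206. Elderly Relief Credit: £224,150 is at or below the £358,800 threshold, so the full £7,370 applies. total £206 + £7,370 = £7,576
Difference: |£7,464 − £7,576| = £112.

£112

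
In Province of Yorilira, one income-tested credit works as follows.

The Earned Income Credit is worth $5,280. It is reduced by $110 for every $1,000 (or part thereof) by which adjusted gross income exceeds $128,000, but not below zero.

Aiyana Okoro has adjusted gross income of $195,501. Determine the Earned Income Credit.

Earned Income Credit: income exceeds $128,000 by $67,501 → 68 increments × $110 = $7,480 ≥ base, so the credit is $0.

$0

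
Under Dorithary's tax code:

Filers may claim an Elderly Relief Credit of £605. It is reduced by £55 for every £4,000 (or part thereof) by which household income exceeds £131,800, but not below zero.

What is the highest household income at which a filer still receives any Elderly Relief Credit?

After 10 increments the reduction is 10 × £55 = £550, leaving £55; one more increment wipes it out. Increment 10 ends at excess 10 × £4,000 = £40,000, so the highest qualifying income is £131,800 + £40,000 = £171,800.

£171,800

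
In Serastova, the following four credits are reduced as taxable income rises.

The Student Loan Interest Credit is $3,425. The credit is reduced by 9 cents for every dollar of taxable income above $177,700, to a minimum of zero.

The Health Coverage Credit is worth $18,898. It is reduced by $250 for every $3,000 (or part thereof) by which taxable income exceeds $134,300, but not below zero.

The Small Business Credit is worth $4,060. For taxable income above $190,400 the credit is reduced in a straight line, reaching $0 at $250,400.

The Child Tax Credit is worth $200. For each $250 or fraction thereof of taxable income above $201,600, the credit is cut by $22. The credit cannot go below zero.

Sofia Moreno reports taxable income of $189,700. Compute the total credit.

Student Loan Interest Credit: 9% of the $12,000 excess over $177,700 is $1,080; credit = $3,425 − $1,080 = $2,345.
Health Coverage Credit: income exceeds $134,300 by $55,400, which is 19 full-or-partial $3,000 increments; reduction = 19 × $250 = $4,750, leaving $14,148.
Small Business Credit: $189,700 is at or below the $190,400 threshold, so the full $4,060 applies.
Child Tax Credit: $189,700 is at or below the $201,600 threshold, so the full $200 applies.
Total: $2,345 + $14,148 + $4,060 + $200 = $20,753.

$20,753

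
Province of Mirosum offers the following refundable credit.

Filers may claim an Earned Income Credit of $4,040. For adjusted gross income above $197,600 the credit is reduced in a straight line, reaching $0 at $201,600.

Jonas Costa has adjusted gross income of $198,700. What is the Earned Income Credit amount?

$2,929

Earned Income Credit: $198,700 is $1,100 into a $4,000 phase-out range, leaving 2,900/4,000 of the credit: $4,040 × 2,900/4,000 = $2,929.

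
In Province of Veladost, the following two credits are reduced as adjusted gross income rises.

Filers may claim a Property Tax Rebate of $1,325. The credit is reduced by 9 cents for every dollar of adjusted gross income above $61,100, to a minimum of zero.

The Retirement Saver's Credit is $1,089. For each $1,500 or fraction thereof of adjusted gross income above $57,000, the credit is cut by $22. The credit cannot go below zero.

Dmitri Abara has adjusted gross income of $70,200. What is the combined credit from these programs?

Property Tax Rebate: 9% of the $9,100 excess over $61,100 is $819; credit = $1,325 − $819 = $506.
Retirement Saver's Credit: income exceeds $57,000 by $13,200, which is 9 full-or-partial $1,500 increments; reduction = 9 × $22 = $198, leaving $891.
Total: $506 + $891 = $1,397.

$1,397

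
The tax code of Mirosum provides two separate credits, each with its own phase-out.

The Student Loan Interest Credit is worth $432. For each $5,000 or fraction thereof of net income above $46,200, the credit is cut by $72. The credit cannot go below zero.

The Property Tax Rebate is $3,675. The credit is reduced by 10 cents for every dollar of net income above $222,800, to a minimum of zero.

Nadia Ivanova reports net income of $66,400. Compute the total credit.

Student Loan Interest Credit: income exceeds $46,200 by $20,200, which is 5 full-or-partial $5,000 increments; reduction = 5 × $72 = $360, leaving $72.
Property Tax Rebate: $66,400 is at or below the $222,800 threshold, so the full $3,675 applies.
Total: $72 + $3,675 = $3,747.

$3,747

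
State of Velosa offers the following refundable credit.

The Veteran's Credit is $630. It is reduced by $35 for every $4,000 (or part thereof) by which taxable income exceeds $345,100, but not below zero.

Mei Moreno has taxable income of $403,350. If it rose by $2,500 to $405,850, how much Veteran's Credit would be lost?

At $403,350 — income exceeds $345,100 by $58,250, which is 15 full-or-partial $4,000 increments; reduction = 15 × $35 = $525, leaving $105.
At $405,850 — income exceeds $345,100 by $60,750, which is 16 full-or-partial $4,000 increments; reduction = 16 × $35 = $560, leaving $70.
Lost: $105 − $70 = $35.

$35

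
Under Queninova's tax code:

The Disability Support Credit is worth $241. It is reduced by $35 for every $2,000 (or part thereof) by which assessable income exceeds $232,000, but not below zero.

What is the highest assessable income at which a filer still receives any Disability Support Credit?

$244,000

After 6 increments the reduction is 6 × $35 = $210, leaving $31; one more increment wipes it out. Increment 6 ends at excess 6 × $2,000 = $12,000, so the highest qualifying income is $232,000 + $12,000 = $244,000.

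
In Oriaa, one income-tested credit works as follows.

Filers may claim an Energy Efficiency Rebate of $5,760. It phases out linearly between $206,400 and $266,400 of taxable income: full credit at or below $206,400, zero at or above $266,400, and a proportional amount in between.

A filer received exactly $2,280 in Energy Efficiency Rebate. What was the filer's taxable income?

$242,650

$2,280 is 2,280/5,760 of the full $5,760, so 3,480/5,760 of the $60,000 range has been used: income = $206,400 + $60,000 × 3,480/5,760 = $242,650.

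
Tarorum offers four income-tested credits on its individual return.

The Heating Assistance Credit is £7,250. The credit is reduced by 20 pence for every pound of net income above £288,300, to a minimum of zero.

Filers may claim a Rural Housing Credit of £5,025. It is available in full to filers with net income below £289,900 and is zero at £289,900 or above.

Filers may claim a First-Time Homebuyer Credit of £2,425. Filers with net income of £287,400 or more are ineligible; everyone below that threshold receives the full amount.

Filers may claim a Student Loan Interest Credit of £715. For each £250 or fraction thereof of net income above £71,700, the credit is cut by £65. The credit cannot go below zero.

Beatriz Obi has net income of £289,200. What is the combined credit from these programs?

Heating Assistance Credit: 20% of the £900 excess over £288,300 is £180; credit = £7,250 − £180 = £7,070.
Rural Housing Credit: £289,200 is below the £289,900 cutoff, so the full £5,025 applies.
First-Time Homebuyer Credit: £289,200 meets or exceeds the £287,400 cutoff, so the credit is £0.
Student Loan Interest Credit: income exceeds £71,700 by £217,500 → 870 increments × £65 = £56,550 ≥ base, so the credit is £0.
Total: £7,070 + £5,025 + £0 + £0 = £12,095.

£12,095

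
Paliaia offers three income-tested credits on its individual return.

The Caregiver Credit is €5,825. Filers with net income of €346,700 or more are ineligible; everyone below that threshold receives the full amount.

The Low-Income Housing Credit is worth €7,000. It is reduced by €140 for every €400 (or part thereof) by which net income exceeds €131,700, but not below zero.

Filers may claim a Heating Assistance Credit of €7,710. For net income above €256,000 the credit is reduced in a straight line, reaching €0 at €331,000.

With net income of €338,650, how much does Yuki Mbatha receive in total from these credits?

Caregiver Credit: €338,650 is below the €346,700 cutoff, so the full €5,825 applies.
Low-Income Housing Credit: income exceeds €131,700 by €206,950 → 518 increments × €140 = €72,520 ≥ base, so the credit is €0.
Heating Assistance Credit: €338,650 is at or above €331,000, so the credit is €0.
Total: €5,825 + €0 + €0 = €5,825.

€5,825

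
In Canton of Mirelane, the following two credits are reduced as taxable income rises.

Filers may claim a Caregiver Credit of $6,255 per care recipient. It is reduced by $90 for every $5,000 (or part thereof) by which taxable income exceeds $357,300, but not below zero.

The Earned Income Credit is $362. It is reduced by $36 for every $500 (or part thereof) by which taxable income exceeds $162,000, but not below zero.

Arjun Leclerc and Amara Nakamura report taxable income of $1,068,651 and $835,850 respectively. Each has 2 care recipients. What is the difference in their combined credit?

Arjun ($1,068,651): Caregiver Credit: base = 2 × $6,255 = $12,510. income exceeds $357,300 by $711,351 → 143 increments × $90 = $12,870 ≥ base, so the credit is $0. Earned Income Credit: income exceeds $162,000 by $906,651 → 1814 increments × $36 = $65,304 ≥ base, so the credit is $0. total $0 + $0 = $0
Amara ($835,850): Caregiver Credit: base = 2 × $6,255 = $12,510. income exceeds $357,300 by $478,550, which is 96 full-or-partial $5,000 increments; reduction = 96 × $90 = $8,640, leaving $3,870. Earned Income Credit: income exceeds $162,000 by $673,850 → 1348 increments × $36 = $48,528 ≥ base, so the credit is $0. total $3,870 + $0 = $3,870
Difference: |$0 − $3,870| = $3,870.

$3,870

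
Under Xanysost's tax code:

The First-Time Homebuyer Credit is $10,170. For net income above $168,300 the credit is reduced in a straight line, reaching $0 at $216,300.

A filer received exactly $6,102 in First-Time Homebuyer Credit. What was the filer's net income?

$187,500

$6,102 is 6,102/10,170 of the full $10,170, so 4,068/10,170 of the $48,000 range has been used: income = $168,300 + $48,000 × 4,068/10,170 = $187,500.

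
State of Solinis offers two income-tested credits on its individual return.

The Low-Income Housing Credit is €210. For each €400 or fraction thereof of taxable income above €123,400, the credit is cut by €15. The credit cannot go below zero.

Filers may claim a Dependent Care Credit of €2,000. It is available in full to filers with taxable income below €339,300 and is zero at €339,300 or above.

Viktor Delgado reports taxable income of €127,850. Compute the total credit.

€2,030

Low-Income Housing Credit: income exceeds €123,400 by €4,450, which is 12 full-or-partial €400 increments; reduction = 12 × €15 = €180, leaving €30.
Dependent Care Credit: €127,850 is below the €339,300 cutoff, so the full €2,000 applies.
Total: €30 + €2,000 = €2,030.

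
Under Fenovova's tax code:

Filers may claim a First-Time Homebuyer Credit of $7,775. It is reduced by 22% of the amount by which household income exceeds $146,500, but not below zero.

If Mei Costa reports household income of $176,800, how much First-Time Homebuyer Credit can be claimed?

$1,109

First-Time Homebuyer Credit: 22% of the $30,300 excess over $146,500 is $6,666; credit = $7,775 − $6,666 = $1,109.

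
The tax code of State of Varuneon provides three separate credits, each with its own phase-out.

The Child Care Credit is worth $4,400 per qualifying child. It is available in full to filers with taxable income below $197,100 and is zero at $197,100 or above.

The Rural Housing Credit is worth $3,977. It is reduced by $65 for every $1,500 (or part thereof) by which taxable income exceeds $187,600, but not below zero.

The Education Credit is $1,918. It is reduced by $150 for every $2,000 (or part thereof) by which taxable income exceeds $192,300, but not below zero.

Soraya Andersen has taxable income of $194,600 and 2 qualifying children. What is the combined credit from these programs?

Child Care Credit: base = 2 × $4,400 = $8,800. $194,600 is below the $197,100 cutoff, so the full $8,800 applies.
Rural Housing Credit: income exceeds $187,600 by $7,000, which is 5 full-or-partial $1,500 increments; reduction = 5 × $65 = $325, leaving $3,652.
Education Credit: income exceeds $192,300 by $2,300, which is 2 full-or-partial $2,000 increments; reduction = 2 × $150 = $300, leaving $1,618.
Total: $8,800 + $3,652 + $1,618 = $14,070.

$14,070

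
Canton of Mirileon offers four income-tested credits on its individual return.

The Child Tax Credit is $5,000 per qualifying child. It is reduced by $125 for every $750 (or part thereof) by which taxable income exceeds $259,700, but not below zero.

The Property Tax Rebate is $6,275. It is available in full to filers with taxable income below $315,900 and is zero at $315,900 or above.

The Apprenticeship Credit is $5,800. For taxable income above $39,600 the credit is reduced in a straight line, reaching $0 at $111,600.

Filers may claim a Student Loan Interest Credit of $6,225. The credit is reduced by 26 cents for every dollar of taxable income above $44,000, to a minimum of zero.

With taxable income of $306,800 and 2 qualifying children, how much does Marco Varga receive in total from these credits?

$8,400

Child Tax Credit: base = 2 × $5,000 = $10,000. income exceeds $259,700 by $47,100, which is 63 full-or-partial $750 increments; reduction = 63 × $125 = $7,875, leaving $2,125.
Property Tax Rebate: $306,800 is below the $315,900 cutoff, so the full $6,275 applies.
Apprenticeship Credit: $306,800 is at or above $111,600, so the credit is $0.
Student Loan Interest Credit: 26% of the $262,800 excess over $44,000 is $68,328 ≥ base, so the credit is $0.
Total: $2,125 + $6,275 + $0 + $0 = $8,400.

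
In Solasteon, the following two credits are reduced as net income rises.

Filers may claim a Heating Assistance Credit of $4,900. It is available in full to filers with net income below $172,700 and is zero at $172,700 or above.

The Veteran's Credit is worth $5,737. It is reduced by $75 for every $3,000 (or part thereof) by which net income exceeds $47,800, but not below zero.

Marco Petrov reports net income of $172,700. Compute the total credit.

$2,587

Heating Assistance Credit: $172,700 meets or exceeds the $172,700 cutoff, so the credit is $0.
Veteran's Credit: income exceeds $47,800 by $124,900, which is 42 full-or-partial $3,000 increments; reduction = 42 × $75 = $3,150, leaving $2,587.
Total: $0 + $2,587 = $2,587.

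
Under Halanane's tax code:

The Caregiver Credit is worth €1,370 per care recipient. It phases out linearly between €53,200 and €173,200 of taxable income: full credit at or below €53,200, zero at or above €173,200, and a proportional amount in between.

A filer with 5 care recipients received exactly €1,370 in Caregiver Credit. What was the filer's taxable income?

€149,200

Full credit = 5 × €1,370 = €6,850.
€1,370 is 1,370/6,850 of the full €6,850, so 5,480/6,850 of the €120,000 range has been used: income = €53,200 + €120,000 × 5,480/6,850 = €149,200.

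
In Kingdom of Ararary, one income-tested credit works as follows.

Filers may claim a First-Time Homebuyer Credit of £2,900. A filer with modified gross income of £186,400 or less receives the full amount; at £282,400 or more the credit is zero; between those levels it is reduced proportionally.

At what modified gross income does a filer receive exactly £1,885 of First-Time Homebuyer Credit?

£220,000

£1,885 is 1,885/2,900 of the full £2,900, so 1,015/2,900 of the £96,000 range has been used: income = £186,400 + £96,000 × 1,015/2,900 = £220,000.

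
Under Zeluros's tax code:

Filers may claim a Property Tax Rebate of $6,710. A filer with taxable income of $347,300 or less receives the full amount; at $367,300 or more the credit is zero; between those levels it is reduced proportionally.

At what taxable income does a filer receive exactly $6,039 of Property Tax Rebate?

$349,300

$6,039 is 6,039/6,710 of the full $6,710, so 671/6,710 of the $20,000 range has been used: income = $347,300 + $20,000 × 671/6,710 = $349,300.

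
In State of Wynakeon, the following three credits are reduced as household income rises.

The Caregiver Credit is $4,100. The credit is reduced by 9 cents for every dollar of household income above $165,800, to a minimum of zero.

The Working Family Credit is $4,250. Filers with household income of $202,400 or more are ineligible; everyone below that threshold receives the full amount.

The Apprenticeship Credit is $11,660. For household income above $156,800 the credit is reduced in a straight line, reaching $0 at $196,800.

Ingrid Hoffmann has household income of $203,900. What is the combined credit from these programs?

Caregiver Credit: 9% of the $38,100 excess over $165,800 is $3,429; credit = $4,100 − $3,429 = $671.
Working Family Credit: $203,900 meets or exceeds the $202,400 cutoff, so the credit is $0.
Apprenticeship Credit: $203,900 is at or above $196,800, so the credit is $0.
Total: $671 + $0 + $0 = $671.

$671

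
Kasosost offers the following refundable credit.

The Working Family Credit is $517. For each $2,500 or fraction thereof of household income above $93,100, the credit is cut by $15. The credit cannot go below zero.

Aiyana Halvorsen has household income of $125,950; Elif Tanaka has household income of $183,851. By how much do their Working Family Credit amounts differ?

Aiyana ($125,950): Working Family Credit: income exceeds $93,100 by $32,850, which is 14 full-or-partial $2,500 increments; reduction = 14 × $15 = $210, leaving $307.
Elif ($183,851): Working Family Credit: income exceeds $93,100 by $90,751 → 37 increments × $15 = $555 ≥ base, so the credit is $0.
Difference: |$307 − $0| = $307.

$307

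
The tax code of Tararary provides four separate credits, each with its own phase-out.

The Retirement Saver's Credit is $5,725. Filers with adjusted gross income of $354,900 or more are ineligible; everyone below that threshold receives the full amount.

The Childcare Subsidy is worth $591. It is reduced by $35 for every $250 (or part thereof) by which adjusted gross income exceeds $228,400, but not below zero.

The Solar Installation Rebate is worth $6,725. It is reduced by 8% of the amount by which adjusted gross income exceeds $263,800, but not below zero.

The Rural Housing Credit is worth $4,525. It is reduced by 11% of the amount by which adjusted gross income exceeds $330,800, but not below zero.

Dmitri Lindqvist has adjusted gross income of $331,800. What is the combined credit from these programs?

$11,425

Retirement Saver's Credit: $331,800 is below the $354,900 cutoff, so the full $5,725 applies.
Childcare Subsidy: income exceeds $228,400 by $103,400 → 414 increments × $35 = $14,490 ≥ base, so the credit is $0.
Solar Installation Rebate: 8% of the $68,000 excess over $263,800 is $5,440; credit = $6,725 − $5,440 = $1,285.
Rural Housing Credit: 11% of the $1,000 excess over $330,800 is $110; credit = $4,525 − $110 = $4,415.
Total: $5,725 + $0 + $1,285 + $4,415 = $11,425.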